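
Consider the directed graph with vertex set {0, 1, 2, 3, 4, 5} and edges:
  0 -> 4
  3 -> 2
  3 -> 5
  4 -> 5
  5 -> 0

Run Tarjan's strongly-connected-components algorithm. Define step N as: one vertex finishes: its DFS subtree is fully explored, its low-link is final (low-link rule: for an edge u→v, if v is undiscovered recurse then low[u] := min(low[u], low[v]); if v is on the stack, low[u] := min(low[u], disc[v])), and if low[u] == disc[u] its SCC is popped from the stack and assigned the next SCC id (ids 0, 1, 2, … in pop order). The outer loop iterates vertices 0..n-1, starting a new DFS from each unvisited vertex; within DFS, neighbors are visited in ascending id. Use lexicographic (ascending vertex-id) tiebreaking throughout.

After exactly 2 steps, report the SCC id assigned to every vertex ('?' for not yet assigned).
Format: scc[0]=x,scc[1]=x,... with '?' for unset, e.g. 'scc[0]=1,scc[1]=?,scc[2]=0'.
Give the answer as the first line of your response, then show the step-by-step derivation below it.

scc[0]=?,scc[1]=?,scc[2]=?,scc[3]=?,scc[4]=?,scc[5]=?

step 1: low=(low[0]=0,low[1]=?,low[2]=?,low[3]=?,low[4]=1,low[5]=0); scc=(scc[0]=?,scc[1]=?,scc[2]=?,scc[3]=?,scc[4]=?,scc[5]=?)
step 2: low=(low[0]=0,low[1]=?,low[2]=?,low[3]=?,low[4]=0,low[5]=0); scc=(scc[0]=?,scc[1]=?,scc[2]=?,scc[3]=?,scc[4]=?,scc[5]=?)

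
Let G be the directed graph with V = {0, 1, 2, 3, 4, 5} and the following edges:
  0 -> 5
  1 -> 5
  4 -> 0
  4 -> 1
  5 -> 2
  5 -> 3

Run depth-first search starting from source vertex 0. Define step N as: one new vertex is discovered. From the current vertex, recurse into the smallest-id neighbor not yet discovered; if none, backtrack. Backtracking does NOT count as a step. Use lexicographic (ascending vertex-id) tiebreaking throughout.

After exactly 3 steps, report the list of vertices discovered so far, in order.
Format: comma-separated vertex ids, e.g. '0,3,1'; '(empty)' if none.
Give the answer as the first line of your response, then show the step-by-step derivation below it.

0,5,2

step 1: discover 0; path=0; order=0
step 2: discover 5; path=0>5; order=0,5
step 3: discover 2; path=0>5>2; order=0,5,2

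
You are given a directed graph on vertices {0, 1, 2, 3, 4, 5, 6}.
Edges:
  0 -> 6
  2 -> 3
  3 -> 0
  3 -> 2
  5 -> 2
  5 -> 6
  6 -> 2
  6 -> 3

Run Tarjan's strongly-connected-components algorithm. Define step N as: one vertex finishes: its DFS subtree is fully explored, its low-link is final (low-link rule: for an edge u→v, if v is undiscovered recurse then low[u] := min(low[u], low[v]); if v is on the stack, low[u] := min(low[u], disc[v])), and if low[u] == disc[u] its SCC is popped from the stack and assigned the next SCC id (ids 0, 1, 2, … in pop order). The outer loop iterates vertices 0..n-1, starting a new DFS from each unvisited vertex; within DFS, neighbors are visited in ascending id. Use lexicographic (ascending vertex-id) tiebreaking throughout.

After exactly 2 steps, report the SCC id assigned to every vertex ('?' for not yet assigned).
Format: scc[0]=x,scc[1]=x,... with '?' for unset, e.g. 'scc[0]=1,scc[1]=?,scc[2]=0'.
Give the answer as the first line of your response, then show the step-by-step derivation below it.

scc[0]=?,scc[1]=?,scc[2]=?,scc[3]=?,scc[4]=?,scc[5]=?,scc[6]=?

step 1: low=(low[0]=0,low[1]=?,low[2]=2,low[3]=0,low[4]=?,low[5]=?,low[6]=1); scc=(scc[0]=?,scc[1]=?,scc[2]=?,scc[3]=?,scc[4]=?,scc[5]=?,scc[6]=?)
step 2: low=(low[0]=0,low[1]=?,low[2]=0,low[3]=0,low[4]=?,low[5]=?,low[6]=1); scc=(scc[0]=?,scc[1]=?,scc[2]=?,scc[3]=?,scc[4]=?,scc[5]=?,scc[6]=?)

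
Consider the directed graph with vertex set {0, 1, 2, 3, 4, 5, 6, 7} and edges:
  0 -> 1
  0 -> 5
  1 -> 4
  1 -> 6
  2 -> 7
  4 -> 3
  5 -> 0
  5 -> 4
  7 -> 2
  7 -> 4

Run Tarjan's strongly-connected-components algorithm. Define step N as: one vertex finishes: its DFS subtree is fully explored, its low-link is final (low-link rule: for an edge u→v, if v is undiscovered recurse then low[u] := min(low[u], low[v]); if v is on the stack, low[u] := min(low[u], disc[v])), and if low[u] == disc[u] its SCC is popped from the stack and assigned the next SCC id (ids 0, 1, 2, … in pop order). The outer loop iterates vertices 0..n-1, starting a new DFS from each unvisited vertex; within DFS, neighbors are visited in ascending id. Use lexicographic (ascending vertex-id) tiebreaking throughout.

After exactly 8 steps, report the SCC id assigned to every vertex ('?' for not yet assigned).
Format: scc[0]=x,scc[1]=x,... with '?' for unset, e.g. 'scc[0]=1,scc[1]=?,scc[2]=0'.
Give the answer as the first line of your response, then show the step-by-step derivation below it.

scc[0]=4,scc[1]=3,scc[2]=5,scc[3]=0,scc[4]=1,scc[5]=4,scc[6]=2,scc[7]=5

step 1: low=(low[0]=0,low[1]=1,low[2]=?,low[3]=3,low[4]=2,low[5]=?,low[6]=?,low[7]=?); scc=(scc[0]=?,scc[1]=?,scc[2]=?,scc[3]=0,scc[4]=?,scc[5]=?,scc[6]=?,scc[7]=?)
step 2: low=(low[0]=0,low[1]=1,low[2]=?,low[3]=3,low[4]=2,low[5]=?,low[6]=?,low[7]=?); scc=(scc[0]=?,scc[1]=?,scc[2]=?,scc[3]=0,scc[4]=1,scc[5]=?,scc[6]=?,scc[7]=?)
step 3: low=(low[0]=0,low[1]=1,low[2]=?,low[3]=3,low[4]=2,low[5]=?,low[6]=4,low[7]=?); scc=(scc[0]=?,scc[1]=?,scc[2]=?,scc[3]=0,scc[4]=1,scc[5]=?,scc[6]=2,scc[7]=?)
step 4: low=(low[0]=0,low[1]=1,low[2]=?,low[3]=3,low[4]=2,low[5]=?,low[6]=4,low[7]=?); scc=(scc[0]=?,scc[1]=3,scc[2]=?,scc[3]=0,scc[4]=1,scc[5]=?,scc[6]=2,scc[7]=?)
step 5: low=(low[0]=0,low[1]=1,low[2]=?,low[3]=3,low[4]=2,low[5]=0,low[6]=4,low[7]=?); scc=(scc[0]=?,scc[1]=3,scc[2]=?,scc[3]=0,scc[4]=1,scc[5]=?,scc[6]=2,scc[7]=?)
step 6: low=(low[0]=0,low[1]=1,low[2]=?,low[3]=3,low[4]=2,low[5]=0,low[6]=4,low[7]=?); scc=(scc[0]=4,scc[1]=3,scc[2]=?,scc[3]=0,scc[4]=1,scc[5]=4,scc[6]=2,scc[7]=?)
step 7: low=(low[0]=0,low[1]=1,low[2]=6,low[3]=3,low[4]=2,low[5]=0,low[6]=4,low[7]=6); scc=(scc[0]=4,scc[1]=3,scc[2]=?,scc[3]=0,scc[4]=1,scc[5]=4,scc[6]=2,scc[7]=?)
step 8: low=(low[0]=0,low[1]=1,low[2]=6,low[3]=3,low[4]=2,low[5]=0,low[6]=4,low[7]=6); scc=(scc[0]=4,scc[1]=3,scc[2]=5,scc[3]=0,scc[4]=1,scc[5]=4,scc[6]=2,scc[7]=5)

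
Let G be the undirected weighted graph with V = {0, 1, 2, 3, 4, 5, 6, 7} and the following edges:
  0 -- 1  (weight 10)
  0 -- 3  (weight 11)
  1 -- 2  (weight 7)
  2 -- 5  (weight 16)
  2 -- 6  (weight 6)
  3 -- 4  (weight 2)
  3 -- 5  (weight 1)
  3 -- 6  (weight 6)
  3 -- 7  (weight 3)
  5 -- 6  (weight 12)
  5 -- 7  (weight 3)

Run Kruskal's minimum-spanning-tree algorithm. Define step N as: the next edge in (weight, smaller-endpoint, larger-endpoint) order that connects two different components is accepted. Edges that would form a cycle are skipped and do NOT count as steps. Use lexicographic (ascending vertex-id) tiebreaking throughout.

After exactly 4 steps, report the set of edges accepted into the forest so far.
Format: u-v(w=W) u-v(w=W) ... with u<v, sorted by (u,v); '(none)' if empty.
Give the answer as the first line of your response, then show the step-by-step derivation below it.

2-6(w=6) 3-4(w=2) 3-5(w=1) 3-7(w=3)

step 1: add edge 3-5 (w=1); MST = {3-5(w=1)}
step 2: add edge 3-4 (w=2); MST = {3-4(w=2) 3-5(w=1)}
step 3: add edge 3-7 (w=3); MST = {3-4(w=2) 3-5(w=1) 3-7(w=3)}
step 4: add edge 2-6 (w=6); MST = {2-6(w=6) 3-4(w=2) 3-5(w=1) 3-7(w=3)}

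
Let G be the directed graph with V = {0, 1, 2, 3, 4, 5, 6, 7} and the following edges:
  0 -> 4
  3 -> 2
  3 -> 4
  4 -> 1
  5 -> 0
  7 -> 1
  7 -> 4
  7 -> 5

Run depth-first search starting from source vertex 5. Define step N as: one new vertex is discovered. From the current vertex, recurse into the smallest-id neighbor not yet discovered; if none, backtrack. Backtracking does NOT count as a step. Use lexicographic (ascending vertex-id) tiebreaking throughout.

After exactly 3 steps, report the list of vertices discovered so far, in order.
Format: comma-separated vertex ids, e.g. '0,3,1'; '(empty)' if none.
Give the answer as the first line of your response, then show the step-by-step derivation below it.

5,0,4

step 1: discover 5; path=5; order=5
step 2: discover 0; path=5>0; order=5,0
step 3: discover 4; path=5>0>4; order=5,0,4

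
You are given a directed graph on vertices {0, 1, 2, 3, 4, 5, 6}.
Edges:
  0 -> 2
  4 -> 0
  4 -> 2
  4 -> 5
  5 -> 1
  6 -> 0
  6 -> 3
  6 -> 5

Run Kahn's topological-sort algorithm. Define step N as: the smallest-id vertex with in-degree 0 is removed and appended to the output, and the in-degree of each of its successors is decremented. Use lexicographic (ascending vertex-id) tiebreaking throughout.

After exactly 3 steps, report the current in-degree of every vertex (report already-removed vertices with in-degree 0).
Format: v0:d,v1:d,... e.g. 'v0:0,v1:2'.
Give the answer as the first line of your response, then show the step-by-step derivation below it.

v0:0,v1:1,v2:0,v3:0,v4:0,v5:0,v6:0

step 1: output 4; order=[4]; indeg=(1,1,1,1,0,1,0)
step 2: output 6; order=[4,6]; indeg=(0,1,1,0,0,0,0)
step 3: output 0; order=[4,6,0]; indeg=(0,1,0,0,0,0,0)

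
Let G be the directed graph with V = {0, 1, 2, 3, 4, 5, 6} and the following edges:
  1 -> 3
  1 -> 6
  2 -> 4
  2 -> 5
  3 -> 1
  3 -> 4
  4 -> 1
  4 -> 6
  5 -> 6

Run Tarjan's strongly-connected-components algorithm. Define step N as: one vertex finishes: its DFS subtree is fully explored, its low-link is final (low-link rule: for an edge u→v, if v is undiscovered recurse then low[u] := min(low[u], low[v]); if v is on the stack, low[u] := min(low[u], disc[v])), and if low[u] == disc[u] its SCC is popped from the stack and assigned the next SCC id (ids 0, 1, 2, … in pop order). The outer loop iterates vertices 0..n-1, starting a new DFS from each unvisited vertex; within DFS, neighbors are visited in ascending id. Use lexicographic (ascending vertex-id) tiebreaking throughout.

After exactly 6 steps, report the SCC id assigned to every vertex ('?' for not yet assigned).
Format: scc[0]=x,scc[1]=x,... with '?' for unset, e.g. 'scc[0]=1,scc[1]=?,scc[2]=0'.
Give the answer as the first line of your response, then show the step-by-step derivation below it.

scc[0]=0,scc[1]=2,scc[2]=?,scc[3]=2,scc[4]=2,scc[5]=3,scc[6]=1

step 1: low=(low[0]=0,low[1]=?,low[2]=?,low[3]=?,low[4]=?,low[5]=?,low[6]=?); scc=(scc[0]=0,scc[1]=?,scc[2]=?,scc[3]=?,scc[4]=?,scc[5]=?,scc[6]=?)
step 2: low=(low[0]=0,low[1]=1,low[2]=?,low[3]=1,low[4]=1,low[5]=?,low[6]=4); scc=(scc[0]=0,scc[1]=?,scc[2]=?,scc[3]=?,scc[4]=?,scc[5]=?,scc[6]=1)
step 3: low=(low[0]=0,low[1]=1,low[2]=?,low[3]=1,low[4]=1,low[5]=?,low[6]=4); scc=(scc[0]=0,scc[1]=?,scc[2]=?,scc[3]=?,scc[4]=?,scc[5]=?,scc[6]=1)
step 4: low=(low[0]=0,low[1]=1,low[2]=?,low[3]=1,low[4]=1,low[5]=?,low[6]=4); scc=(scc[0]=0,scc[1]=?,scc[2]=?,scc[3]=?,scc[4]=?,scc[5]=?,scc[6]=1)
step 5: low=(low[0]=0,low[1]=1,low[2]=?,low[3]=1,low[4]=1,low[5]=?,low[6]=4); scc=(scc[0]=0,scc[1]=2,scc[2]=?,scc[3]=2,scc[4]=2,scc[5]=?,scc[6]=1)
step 6: low=(low[0]=0,low[1]=1,low[2]=5,low[3]=1,low[4]=1,low[5]=6,low[6]=4); scc=(scc[0]=0,scc[1]=2,scc[2]=?,scc[3]=2,scc[4]=2,scc[5]=3,scc[6]=1)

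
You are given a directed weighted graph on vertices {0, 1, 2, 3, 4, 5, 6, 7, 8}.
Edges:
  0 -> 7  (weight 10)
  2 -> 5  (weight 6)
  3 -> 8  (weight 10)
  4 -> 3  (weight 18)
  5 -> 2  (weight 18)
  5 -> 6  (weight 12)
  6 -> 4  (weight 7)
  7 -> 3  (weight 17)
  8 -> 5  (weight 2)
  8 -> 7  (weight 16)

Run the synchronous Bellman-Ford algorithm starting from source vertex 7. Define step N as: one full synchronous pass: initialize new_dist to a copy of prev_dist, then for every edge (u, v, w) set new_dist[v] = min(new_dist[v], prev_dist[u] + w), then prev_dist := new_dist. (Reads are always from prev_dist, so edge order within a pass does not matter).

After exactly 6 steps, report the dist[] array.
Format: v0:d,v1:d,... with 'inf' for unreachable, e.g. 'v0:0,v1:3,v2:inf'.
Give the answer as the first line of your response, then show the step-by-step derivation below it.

v0:inf,v1:inf,v2:47,v3:17,v4:48,v5:29,v6:41,v7:0,v8:27

step 1: dist = v0:inf,v1:inf,v2:inf,v3:17,v4:inf,v5:inf,v6:inf,v7:0,v8:inf
step 2: dist = v0:inf,v1:inf,v2:inf,v3:17,v4:inf,v5:inf,v6:inf,v7:0,v8:27
step 3: dist = v0:inf,v1:inf,v2:inf,v3:17,v4:inf,v5:29,v6:inf,v7:0,v8:27
step 4: dist = v0:inf,v1:inf,v2:47,v3:17,v4:inf,v5:29,v6:41,v7:0,v8:27
step 5: dist = v0:inf,v1:inf,v2:47,v3:17,v4:48,v5:29,v6:41,v7:0,v8:27
step 6: dist = v0:inf,v1:inf,v2:47,v3:17,v4:48,v5:29,v6:41,v7:0,v8:27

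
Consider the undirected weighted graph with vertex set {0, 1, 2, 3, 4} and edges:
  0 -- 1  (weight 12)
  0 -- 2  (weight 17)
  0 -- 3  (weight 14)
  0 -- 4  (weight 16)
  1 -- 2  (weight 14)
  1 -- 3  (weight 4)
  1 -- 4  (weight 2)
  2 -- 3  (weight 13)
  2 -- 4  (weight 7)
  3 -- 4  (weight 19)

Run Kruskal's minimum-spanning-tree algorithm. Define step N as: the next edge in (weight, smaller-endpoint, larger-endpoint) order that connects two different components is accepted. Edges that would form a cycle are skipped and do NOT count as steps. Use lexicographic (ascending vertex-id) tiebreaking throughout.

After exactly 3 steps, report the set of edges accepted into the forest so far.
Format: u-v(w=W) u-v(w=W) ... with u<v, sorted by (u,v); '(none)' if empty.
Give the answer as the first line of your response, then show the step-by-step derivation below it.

1-3(w=4) 1-4(w=2) 2-4(w=7)

step 1: add edge 1-4 (w=2); MST = {1-4(w=2)}
step 2: add edge 1-3 (w=4); MST = {1-3(w=4) 1-4(w=2)}
step 3: add edge 2-4 (w=7); MST = {1-3(w=4) 1-4(w=2) 2-4(w=7)}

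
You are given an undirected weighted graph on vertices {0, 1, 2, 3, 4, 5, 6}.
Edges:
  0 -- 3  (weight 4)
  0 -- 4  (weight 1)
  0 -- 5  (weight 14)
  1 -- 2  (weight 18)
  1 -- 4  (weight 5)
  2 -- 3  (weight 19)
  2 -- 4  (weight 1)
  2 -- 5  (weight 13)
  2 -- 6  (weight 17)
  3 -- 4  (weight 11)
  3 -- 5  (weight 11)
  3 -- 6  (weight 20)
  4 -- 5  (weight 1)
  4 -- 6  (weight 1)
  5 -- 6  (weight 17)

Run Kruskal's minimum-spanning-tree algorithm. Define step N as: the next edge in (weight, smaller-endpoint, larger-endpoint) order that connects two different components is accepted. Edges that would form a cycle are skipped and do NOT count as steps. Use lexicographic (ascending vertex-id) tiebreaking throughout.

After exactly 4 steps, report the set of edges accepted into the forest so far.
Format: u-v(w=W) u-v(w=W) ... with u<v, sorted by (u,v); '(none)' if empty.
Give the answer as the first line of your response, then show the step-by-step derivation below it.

0-4(w=1) 2-4(w=1) 4-5(w=1) 4-6(w=1)

step 1: add edge 0-4 (w=1); MST = {0-4(w=1)}
step 2: add edge 2-4 (w=1); MST = {0-4(w=1) 2-4(w=1)}
step 3: add edge 4-5 (w=1); MST = {0-4(w=1) 2-4(w=1) 4-5(w=1)}
step 4: add edge 4-6 (w=1); MST = {0-4(w=1) 2-4(w=1) 4-5(w=1) 4-6(w=1)}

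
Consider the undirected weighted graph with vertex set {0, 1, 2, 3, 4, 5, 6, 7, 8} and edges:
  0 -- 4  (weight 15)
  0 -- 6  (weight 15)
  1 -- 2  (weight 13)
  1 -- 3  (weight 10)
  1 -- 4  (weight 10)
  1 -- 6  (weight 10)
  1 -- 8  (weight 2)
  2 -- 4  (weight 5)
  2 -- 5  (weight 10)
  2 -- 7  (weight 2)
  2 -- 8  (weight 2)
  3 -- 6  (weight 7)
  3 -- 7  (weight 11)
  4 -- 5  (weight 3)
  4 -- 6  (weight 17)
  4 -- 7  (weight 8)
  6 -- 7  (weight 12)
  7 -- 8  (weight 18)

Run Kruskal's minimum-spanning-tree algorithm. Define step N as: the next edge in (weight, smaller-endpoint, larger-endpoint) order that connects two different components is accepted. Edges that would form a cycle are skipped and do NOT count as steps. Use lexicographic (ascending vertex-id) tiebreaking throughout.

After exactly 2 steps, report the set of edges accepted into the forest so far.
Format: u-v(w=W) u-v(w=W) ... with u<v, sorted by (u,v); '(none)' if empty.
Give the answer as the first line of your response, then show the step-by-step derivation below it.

1-8(w=2) 2-7(w=2)

step 1: add edge 1-8 (w=2); MST = {1-8(w=2)}
step 2: add edge 2-7 (w=2); MST = {1-8(w=2) 2-7(w=2)}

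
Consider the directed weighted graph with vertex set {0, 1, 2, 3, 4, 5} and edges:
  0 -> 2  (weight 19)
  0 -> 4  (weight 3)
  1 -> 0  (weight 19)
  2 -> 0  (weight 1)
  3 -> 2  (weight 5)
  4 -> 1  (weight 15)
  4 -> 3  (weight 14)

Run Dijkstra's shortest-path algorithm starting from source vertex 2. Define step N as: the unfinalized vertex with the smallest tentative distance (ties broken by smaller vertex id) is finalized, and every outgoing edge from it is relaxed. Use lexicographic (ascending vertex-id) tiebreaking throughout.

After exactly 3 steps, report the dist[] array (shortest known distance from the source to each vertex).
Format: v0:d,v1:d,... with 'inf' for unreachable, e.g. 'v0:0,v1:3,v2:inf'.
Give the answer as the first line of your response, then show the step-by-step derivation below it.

v0:1,v1:19,v2:0,v3:18,v4:4,v5:inf

step 1: dist = v0:1,v1:inf,v2:0,v3:inf,v4:inf,v5:inf
step 2: dist = v0:1,v1:inf,v2:0,v3:inf,v4:4,v5:inf
step 3: dist = v0:1,v1:19,v2:0,v3:18,v4:4,v5:inf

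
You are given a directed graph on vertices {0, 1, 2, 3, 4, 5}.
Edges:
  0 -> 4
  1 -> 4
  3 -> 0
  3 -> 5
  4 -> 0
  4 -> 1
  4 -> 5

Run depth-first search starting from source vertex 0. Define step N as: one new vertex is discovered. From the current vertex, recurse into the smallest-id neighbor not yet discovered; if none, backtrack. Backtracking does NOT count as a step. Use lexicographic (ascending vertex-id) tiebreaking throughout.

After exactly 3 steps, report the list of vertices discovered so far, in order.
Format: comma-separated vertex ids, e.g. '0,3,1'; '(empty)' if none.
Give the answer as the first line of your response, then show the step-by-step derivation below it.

0,4,1

step 1: discover 0; path=0; order=0
step 2: discover 4; path=0>4; order=0,4
step 3: discover 1; path=0>4>1; order=0,4,1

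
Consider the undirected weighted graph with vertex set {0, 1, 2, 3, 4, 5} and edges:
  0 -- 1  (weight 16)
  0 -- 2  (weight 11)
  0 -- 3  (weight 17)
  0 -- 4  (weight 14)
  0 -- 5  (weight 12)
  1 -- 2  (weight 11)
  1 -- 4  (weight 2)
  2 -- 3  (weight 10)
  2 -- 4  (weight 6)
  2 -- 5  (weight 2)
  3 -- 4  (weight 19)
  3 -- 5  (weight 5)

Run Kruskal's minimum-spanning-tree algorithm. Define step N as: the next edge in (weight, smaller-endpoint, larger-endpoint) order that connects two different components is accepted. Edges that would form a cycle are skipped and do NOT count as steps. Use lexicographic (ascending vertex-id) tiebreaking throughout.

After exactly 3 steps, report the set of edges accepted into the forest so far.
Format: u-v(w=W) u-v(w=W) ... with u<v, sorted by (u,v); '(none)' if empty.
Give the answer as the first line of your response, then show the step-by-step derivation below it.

1-4(w=2) 2-5(w=2) 3-5(w=5)

step 1: add edge 1-4 (w=2); MST = {1-4(w=2)}
step 2: add edge 2-5 (w=2); MST = {1-4(w=2) 2-5(w=2)}
step 3: add edge 3-5 (w=5); MST = {1-4(w=2) 2-5(w=2) 3-5(w=5)}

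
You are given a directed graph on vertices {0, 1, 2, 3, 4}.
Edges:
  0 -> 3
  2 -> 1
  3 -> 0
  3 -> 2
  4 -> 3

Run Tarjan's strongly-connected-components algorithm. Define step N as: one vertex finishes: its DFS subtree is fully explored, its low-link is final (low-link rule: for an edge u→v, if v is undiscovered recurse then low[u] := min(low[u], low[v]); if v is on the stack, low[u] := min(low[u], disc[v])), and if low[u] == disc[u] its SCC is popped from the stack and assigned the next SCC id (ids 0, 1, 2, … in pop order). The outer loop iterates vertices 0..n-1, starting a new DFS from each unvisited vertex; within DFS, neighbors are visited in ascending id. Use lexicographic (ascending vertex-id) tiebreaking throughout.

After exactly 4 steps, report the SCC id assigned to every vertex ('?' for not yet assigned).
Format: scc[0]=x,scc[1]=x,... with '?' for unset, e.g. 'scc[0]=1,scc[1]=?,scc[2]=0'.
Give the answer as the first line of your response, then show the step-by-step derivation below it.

scc[0]=2,scc[1]=0,scc[2]=1,scc[3]=2,scc[4]=?

step 1: low=(low[0]=0,low[1]=3,low[2]=2,low[3]=0,low[4]=?); scc=(scc[0]=?,scc[1]=0,scc[2]=?,scc[3]=?,scc[4]=?)
step 2: low=(low[0]=0,low[1]=3,low[2]=2,low[3]=0,low[4]=?); scc=(scc[0]=?,scc[1]=0,scc[2]=1,scc[3]=?,scc[4]=?)
step 3: low=(low[0]=0,low[1]=3,low[2]=2,low[3]=0,low[4]=?); scc=(scc[0]=?,scc[1]=0,scc[2]=1,scc[3]=?,scc[4]=?)
step 4: low=(low[0]=0,low[1]=3,low[2]=2,low[3]=0,low[4]=?); scc=(scc[0]=2,scc[1]=0,scc[2]=1,scc[3]=2,scc[4]=?)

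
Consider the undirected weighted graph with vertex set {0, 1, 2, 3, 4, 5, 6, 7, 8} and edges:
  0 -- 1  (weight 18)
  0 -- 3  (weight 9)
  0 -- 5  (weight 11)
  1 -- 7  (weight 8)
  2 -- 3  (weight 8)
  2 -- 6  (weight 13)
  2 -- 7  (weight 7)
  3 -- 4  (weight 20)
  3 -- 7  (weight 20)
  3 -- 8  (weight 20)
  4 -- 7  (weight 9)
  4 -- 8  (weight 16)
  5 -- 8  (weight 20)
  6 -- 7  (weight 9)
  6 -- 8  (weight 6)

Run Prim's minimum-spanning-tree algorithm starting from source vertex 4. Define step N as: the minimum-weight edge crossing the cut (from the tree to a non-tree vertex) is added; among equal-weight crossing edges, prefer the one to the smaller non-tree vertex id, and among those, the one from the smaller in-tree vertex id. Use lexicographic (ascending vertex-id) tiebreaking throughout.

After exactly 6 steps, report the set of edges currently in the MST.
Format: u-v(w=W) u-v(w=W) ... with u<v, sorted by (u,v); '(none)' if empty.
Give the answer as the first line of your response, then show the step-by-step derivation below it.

0-3(w=9) 1-7(w=8) 2-3(w=8) 2-7(w=7) 4-7(w=9) 6-7(w=9)

step 1: add edge 4-7 (w=9); MST = {4-7(w=9)}
step 2: add edge 2-7 (w=7); MST = {2-7(w=7) 4-7(w=9)}
step 3: add edge 1-7 (w=8); MST = {1-7(w=8) 2-7(w=7) 4-7(w=9)}
step 4: add edge 2-3 (w=8); MST = {1-7(w=8) 2-3(w=8) 2-7(w=7) 4-7(w=9)}
step 5: add edge 0-3 (w=9); MST = {0-3(w=9) 1-7(w=8) 2-3(w=8) 2-7(w=7) 4-7(w=9)}
step 6: add edge 6-7 (w=9); MST = {0-3(w=9) 1-7(w=8) 2-3(w=8) 2-7(w=7) 4-7(w=9) 6-7(w=9)}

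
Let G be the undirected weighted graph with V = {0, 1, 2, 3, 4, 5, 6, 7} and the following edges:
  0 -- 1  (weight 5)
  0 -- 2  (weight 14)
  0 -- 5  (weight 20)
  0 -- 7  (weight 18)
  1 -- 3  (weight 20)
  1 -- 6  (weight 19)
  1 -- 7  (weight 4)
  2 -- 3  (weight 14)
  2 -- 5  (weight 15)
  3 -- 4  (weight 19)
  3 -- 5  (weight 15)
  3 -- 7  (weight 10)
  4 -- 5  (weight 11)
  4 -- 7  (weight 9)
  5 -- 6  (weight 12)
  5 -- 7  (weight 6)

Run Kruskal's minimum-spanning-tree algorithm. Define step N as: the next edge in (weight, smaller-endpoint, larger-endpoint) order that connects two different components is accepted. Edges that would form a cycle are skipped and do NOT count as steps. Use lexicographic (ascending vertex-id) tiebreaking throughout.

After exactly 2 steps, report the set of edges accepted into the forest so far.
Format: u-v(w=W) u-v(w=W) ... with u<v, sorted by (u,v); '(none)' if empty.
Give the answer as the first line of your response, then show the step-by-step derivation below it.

0-1(w=5) 1-7(w=4)

step 1: add edge 1-7 (w=4); MST = {1-7(w=4)}
step 2: add edge 0-1 (w=5); MST = {0-1(w=5) 1-7(w=4)}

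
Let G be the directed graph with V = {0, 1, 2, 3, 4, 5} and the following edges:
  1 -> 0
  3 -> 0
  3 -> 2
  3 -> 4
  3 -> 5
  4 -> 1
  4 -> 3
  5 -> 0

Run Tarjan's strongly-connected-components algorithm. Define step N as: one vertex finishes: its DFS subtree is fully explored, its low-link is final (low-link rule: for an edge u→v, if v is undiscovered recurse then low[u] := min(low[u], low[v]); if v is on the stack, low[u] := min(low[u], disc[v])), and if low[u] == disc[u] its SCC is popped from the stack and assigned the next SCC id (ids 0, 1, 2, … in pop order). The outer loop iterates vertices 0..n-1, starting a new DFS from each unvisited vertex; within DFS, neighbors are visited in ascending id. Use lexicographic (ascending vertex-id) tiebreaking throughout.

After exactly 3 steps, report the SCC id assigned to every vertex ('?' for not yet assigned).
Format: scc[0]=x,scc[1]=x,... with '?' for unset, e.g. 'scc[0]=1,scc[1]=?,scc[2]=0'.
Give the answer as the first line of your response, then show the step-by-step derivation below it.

scc[0]=0,scc[1]=1,scc[2]=2,scc[3]=?,scc[4]=?,scc[5]=?

step 1: low=(low[0]=0,low[1]=?,low[2]=?,low[3]=?,low[4]=?,low[5]=?); scc=(scc[0]=0,scc[1]=?,scc[2]=?,scc[3]=?,scc[4]=?,scc[5]=?)
step 2: low=(low[0]=0,low[1]=1,low[2]=?,low[3]=?,low[4]=?,low[5]=?); scc=(scc[0]=0,scc[1]=1,scc[2]=?,scc[3]=?,scc[4]=?,scc[5]=?)
step 3: low=(low[0]=0,low[1]=1,low[2]=2,low[3]=?,low[4]=?,low[5]=?); scc=(scc[0]=0,scc[1]=1,scc[2]=2,scc[3]=?,scc[4]=?,scc[5]=?)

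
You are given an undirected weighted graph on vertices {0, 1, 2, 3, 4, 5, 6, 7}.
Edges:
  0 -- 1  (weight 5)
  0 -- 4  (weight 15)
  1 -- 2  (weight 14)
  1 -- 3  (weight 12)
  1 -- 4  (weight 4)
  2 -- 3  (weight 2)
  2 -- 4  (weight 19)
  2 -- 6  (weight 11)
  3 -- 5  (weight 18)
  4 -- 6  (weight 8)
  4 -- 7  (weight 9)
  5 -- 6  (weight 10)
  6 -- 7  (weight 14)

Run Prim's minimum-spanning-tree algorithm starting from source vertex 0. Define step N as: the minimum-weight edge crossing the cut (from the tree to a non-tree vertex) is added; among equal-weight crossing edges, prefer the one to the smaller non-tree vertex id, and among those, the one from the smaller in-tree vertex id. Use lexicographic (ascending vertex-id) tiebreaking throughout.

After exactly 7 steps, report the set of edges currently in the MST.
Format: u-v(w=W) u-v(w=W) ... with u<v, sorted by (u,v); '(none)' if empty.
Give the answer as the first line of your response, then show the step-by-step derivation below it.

0-1(w=5) 1-4(w=4) 2-3(w=2) 2-6(w=11) 4-6(w=8) 4-7(w=9) 5-6(w=10)

step 1: add edge 0-1 (w=5); MST = {0-1(w=5)}
step 2: add edge 1-4 (w=4); MST = {0-1(w=5) 1-4(w=4)}
step 3: add edge 4-6 (w=8); MST = {0-1(w=5) 1-4(w=4) 4-6(w=8)}
step 4: add edge 4-7 (w=9); MST = {0-1(w=5) 1-4(w=4) 4-6(w=8) 4-7(w=9)}
step 5: add edge 5-6 (w=10); MST = {0-1(w=5) 1-4(w=4) 4-6(w=8) 4-7(w=9) 5-6(w=10)}
step 6: add edge 2-6 (w=11); MST = {0-1(w=5) 1-4(w=4) 2-6(w=11) 4-6(w=8) 4-7(w=9) 5-6(w=10)}
step 7: add edge 2-3 (w=2); MST = {0-1(w=5) 1-4(w=4) 2-3(w=2) 2-6(w=11) 4-6(w=8) 4-7(w=9) 5-6(w=10)}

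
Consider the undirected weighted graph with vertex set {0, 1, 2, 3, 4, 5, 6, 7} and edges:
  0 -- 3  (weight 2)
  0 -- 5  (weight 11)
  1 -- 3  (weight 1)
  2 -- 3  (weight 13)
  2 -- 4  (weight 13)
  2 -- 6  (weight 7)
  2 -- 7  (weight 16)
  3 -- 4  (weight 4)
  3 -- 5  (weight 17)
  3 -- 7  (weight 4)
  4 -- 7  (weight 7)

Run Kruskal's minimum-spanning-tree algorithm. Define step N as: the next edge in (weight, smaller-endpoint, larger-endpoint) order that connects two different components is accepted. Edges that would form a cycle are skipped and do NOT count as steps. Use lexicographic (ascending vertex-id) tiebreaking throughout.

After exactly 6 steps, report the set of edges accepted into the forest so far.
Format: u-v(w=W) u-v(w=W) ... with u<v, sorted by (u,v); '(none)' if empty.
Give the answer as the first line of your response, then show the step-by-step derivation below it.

0-3(w=2) 0-5(w=11) 1-3(w=1) 2-6(w=7) 3-4(w=4) 3-7(w=4)

step 1: add edge 1-3 (w=1); MST = {1-3(w=1)}
step 2: add edge 0-3 (w=2); MST = {0-3(w=2) 1-3(w=1)}
step 3: add edge 3-4 (w=4); MST = {0-3(w=2) 1-3(w=1) 3-4(w=4)}
step 4: add edge 3-7 (w=4); MST = {0-3(w=2) 1-3(w=1) 3-4(w=4) 3-7(w=4)}
step 5: add edge 2-6 (w=7); MST = {0-3(w=2) 1-3(w=1) 2-6(w=7) 3-4(w=4) 3-7(w=4)}
step 6: add edge 0-5 (w=11); MST = {0-3(w=2) 0-5(w=11) 1-3(w=1) 2-6(w=7) 3-4(w=4) 3-7(w=4)}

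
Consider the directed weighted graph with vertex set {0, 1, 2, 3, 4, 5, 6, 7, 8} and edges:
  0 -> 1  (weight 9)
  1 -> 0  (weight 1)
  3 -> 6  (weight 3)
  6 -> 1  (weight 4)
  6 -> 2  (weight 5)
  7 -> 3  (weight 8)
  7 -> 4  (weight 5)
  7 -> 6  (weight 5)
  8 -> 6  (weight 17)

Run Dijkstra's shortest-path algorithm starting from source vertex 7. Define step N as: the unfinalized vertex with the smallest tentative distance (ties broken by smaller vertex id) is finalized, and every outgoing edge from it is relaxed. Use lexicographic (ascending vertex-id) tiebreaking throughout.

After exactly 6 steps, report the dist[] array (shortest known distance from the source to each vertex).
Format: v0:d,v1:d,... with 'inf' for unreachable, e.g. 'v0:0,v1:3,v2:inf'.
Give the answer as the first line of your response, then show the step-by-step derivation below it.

v0:10,v1:9,v2:10,v3:8,v4:5,v5:inf,v6:5,v7:0,v8:inf

step 1: dist = v0:inf,v1:inf,v2:inf,v3:8,v4:5,v5:inf,v6:5,v7:0,v8:inf
step 2: dist = v0:inf,v1:inf,v2:inf,v3:8,v4:5,v5:inf,v6:5,v7:0,v8:inf
step 3: dist = v0:inf,v1:9,v2:10,v3:8,v4:5,v5:inf,v6:5,v7:0,v8:inf
step 4: dist = v0:inf,v1:9,v2:10,v3:8,v4:5,v5:inf,v6:5,v7:0,v8:inf
step 5: dist = v0:10,v1:9,v2:10,v3:8,v4:5,v5:inf,v6:5,v7:0,v8:inf
step 6: dist = v0:10,v1:9,v2:10,v3:8,v4:5,v5:inf,v6:5,v7:0,v8:inf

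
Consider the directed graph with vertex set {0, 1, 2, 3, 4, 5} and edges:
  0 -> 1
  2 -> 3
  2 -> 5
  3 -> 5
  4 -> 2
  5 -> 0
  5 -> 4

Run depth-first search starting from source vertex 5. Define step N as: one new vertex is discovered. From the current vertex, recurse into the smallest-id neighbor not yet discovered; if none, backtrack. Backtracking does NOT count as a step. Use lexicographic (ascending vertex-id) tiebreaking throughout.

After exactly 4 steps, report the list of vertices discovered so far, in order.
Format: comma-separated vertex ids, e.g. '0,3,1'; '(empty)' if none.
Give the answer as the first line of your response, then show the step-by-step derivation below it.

5,0,1,4

step 1: discover 5; path=5; order=5
step 2: discover 0; path=5>0; order=5,0
step 3: discover 1; path=5>0>1; order=5,0,1
step 4: discover 4; path=5>4; order=5,0,1,4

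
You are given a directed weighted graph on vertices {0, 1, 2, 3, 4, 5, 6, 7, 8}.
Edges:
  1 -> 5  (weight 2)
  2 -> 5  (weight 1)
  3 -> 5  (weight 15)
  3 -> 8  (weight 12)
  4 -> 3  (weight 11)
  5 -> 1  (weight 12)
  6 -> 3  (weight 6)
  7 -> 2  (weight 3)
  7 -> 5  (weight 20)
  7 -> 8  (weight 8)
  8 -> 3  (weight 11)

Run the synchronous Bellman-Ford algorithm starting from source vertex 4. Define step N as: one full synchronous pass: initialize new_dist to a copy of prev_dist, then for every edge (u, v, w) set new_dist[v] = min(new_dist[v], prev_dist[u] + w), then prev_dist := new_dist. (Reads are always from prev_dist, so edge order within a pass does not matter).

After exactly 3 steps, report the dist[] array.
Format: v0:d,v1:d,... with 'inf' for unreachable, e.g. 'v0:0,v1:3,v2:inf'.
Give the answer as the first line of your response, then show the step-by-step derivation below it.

v0:inf,v1:38,v2:inf,v3:11,v4:0,v5:26,v6:inf,v7:inf,v8:23

step 1: dist = v0:inf,v1:inf,v2:inf,v3:11,v4:0,v5:inf,v6:inf,v7:inf,v8:inf
step 2: dist = v0:inf,v1:inf,v2:inf,v3:11,v4:0,v5:26,v6:inf,v7:inf,v8:23
step 3: dist = v0:inf,v1:38,v2:inf,v3:11,v4:0,v5:26,v6:inf,v7:inf,v8:23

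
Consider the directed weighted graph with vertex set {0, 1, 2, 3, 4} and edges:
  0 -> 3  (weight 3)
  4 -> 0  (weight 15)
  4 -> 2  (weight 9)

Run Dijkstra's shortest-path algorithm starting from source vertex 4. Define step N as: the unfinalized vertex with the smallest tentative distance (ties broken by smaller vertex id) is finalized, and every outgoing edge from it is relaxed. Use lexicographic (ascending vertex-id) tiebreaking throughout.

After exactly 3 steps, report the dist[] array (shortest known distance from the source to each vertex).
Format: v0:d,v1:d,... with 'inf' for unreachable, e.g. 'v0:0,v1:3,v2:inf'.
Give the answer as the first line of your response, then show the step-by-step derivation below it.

v0:15,v1:inf,v2:9,v3:18,v4:0

step 1: dist = v0:15,v1:inf,v2:9,v3:inf,v4:0
step 2: dist = v0:15,v1:inf,v2:9,v3:inf,v4:0
step 3: dist = v0:15,v1:inf,v2:9,v3:18,v4:0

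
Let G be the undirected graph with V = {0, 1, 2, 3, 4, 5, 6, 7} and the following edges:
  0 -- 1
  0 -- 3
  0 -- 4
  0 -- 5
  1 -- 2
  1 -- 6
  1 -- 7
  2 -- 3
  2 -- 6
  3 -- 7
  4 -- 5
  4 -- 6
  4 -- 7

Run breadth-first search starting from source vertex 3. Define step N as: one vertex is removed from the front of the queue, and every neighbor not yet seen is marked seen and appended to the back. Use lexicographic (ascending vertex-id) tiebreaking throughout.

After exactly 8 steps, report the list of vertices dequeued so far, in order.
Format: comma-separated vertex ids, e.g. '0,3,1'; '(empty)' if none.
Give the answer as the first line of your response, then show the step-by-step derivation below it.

3,0,2,7,1,4,5,6

step 1: dequeue 3; queue=[0,2,7]; order=3
step 2: dequeue 0; queue=[2,7,1,4,5]; order=3,0
step 3: dequeue 2; queue=[7,1,4,5,6]; order=3,0,2
step 4: dequeue 7; queue=[1,4,5,6]; order=3,0,2,7
step 5: dequeue 1; queue=[4,5,6]; order=3,0,2,7,1
step 6: dequeue 4; queue=[5,6]; order=3,0,2,7,1,4
step 7: dequeue 5; queue=[6]; order=3,0,2,7,1,4,5
step 8: dequeue 6; queue=[(empty)]; order=3,0,2,7,1,4,5,6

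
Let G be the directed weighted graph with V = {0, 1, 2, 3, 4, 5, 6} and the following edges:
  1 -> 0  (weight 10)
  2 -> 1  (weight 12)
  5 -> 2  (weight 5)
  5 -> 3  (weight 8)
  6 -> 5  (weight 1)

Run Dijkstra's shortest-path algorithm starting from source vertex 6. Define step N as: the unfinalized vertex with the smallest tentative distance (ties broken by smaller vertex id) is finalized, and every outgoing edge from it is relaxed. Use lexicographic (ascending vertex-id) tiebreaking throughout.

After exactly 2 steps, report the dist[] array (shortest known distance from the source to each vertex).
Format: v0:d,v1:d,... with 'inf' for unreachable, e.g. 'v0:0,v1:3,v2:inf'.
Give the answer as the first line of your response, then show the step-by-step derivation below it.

v0:inf,v1:inf,v2:6,v3:9,v4:inf,v5:1,v6:0

step 1: dist = v0:inf,v1:inf,v2:inf,v3:inf,v4:inf,v5:1,v6:0
step 2: dist = v0:inf,v1:inf,v2:6,v3:9,v4:inf,v5:1,v6:0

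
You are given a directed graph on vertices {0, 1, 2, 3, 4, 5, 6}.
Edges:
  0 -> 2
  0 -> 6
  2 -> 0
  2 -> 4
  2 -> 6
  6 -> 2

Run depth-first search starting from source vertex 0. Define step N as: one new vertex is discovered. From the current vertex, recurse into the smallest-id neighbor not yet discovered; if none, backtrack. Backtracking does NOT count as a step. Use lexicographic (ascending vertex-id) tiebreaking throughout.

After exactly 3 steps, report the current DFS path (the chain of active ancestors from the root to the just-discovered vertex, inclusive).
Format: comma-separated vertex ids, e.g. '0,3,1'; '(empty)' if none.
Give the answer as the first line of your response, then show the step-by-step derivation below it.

0,2,4

step 1: discover 0; path=0; order=0
step 2: discover 2; path=0>2; order=0,2
step 3: discover 4; path=0>2>4; order=0,2,4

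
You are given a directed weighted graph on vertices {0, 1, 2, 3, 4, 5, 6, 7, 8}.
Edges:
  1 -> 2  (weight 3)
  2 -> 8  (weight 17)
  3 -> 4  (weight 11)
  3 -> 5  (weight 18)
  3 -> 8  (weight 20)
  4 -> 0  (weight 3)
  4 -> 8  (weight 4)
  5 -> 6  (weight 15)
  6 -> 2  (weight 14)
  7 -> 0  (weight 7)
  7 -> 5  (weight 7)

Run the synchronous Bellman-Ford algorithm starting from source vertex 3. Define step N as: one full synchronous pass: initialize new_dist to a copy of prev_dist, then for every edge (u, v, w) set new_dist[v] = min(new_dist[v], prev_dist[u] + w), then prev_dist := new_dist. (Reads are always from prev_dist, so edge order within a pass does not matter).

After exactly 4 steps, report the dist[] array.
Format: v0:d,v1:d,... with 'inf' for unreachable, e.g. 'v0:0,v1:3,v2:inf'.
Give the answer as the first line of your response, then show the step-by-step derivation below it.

v0:14,v1:inf,v2:47,v3:0,v4:11,v5:18,v6:33,v7:inf,v8:15

step 1: dist = v0:inf,v1:inf,v2:inf,v3:0,v4:11,v5:18,v6:inf,v7:inf,v8:20
step 2: dist = v0:14,v1:inf,v2:inf,v3:0,v4:11,v5:18,v6:33,v7:inf,v8:15
step 3: dist = v0:14,v1:inf,v2:47,v3:0,v4:11,v5:18,v6:33,v7:inf,v8:15
step 4: dist = v0:14,v1:inf,v2:47,v3:0,v4:11,v5:18,v6:33,v7:inf,v8:15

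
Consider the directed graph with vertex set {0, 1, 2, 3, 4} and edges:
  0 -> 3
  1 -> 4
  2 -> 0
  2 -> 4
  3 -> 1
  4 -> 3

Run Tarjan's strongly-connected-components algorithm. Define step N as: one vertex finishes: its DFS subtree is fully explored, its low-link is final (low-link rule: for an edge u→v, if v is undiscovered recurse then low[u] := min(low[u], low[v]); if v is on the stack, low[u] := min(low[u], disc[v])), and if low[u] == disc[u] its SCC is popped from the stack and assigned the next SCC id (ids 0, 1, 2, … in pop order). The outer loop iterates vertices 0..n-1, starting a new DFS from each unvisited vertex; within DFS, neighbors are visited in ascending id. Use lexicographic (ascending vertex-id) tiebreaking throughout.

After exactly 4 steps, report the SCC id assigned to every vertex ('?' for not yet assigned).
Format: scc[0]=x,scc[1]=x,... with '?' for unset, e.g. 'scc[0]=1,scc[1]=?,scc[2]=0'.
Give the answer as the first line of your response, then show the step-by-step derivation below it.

scc[0]=1,scc[1]=0,scc[2]=?,scc[3]=0,scc[4]=0

step 1: low=(low[0]=0,low[1]=2,low[2]=?,low[3]=1,low[4]=1); scc=(scc[0]=?,scc[1]=?,scc[2]=?,scc[3]=?,scc[4]=?)
step 2: low=(low[0]=0,low[1]=1,low[2]=?,low[3]=1,low[4]=1); scc=(scc[0]=?,scc[1]=?,scc[2]=?,scc[3]=?,scc[4]=?)
step 3: low=(low[0]=0,low[1]=1,low[2]=?,low[3]=1,low[4]=1); scc=(scc[0]=?,scc[1]=0,scc[2]=?,scc[3]=0,scc[4]=0)
step 4: low=(low[0]=0,low[1]=1,low[2]=?,low[3]=1,low[4]=1); scc=(scc[0]=1,scc[1]=0,scc[2]=?,scc[3]=0,scc[4]=0)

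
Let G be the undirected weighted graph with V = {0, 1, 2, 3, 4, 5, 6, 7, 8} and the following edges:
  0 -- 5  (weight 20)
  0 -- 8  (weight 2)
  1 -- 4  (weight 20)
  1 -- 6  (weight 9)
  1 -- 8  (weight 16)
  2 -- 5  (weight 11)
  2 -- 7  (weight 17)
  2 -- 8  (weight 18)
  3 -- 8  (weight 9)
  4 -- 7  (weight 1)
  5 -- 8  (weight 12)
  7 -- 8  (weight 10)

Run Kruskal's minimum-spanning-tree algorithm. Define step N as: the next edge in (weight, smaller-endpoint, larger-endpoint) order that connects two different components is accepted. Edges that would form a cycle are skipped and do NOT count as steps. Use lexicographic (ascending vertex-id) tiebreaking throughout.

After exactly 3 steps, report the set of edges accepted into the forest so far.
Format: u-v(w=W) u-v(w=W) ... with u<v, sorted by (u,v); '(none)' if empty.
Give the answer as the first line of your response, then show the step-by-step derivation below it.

0-8(w=2) 1-6(w=9) 4-7(w=1)

step 1: add edge 4-7 (w=1); MST = {4-7(w=1)}
step 2: add edge 0-8 (w=2); MST = {0-8(w=2) 4-7(w=1)}
step 3: add edge 1-6 (w=9); MST = {0-8(w=2) 1-6(w=9) 4-7(w=1)}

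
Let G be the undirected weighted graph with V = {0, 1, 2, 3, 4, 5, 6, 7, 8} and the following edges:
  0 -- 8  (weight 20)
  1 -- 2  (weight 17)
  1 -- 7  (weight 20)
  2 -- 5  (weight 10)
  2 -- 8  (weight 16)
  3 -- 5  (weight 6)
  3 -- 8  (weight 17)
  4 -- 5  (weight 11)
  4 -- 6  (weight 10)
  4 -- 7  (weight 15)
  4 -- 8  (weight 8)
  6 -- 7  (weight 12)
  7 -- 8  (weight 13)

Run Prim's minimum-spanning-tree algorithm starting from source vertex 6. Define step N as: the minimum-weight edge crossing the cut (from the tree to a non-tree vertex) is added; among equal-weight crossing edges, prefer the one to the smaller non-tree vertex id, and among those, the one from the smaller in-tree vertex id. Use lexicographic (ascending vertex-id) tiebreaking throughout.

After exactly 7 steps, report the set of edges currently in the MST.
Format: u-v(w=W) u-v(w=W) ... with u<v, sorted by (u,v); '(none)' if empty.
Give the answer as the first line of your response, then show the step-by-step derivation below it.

1-2(w=17) 2-5(w=10) 3-5(w=6) 4-5(w=11) 4-6(w=10) 4-8(w=8) 6-7(w=12)

step 1: add edge 4-6 (w=10); MST = {4-6(w=10)}
step 2: add edge 4-8 (w=8); MST = {4-6(w=10) 4-8(w=8)}
step 3: add edge 4-5 (w=11); MST = {4-5(w=11) 4-6(w=10) 4-8(w=8)}
step 4: add edge 3-5 (w=6); MST = {3-5(w=6) 4-5(w=11) 4-6(w=10) 4-8(w=8)}
step 5: add edge 2-5 (w=10); MST = {2-5(w=10) 3-5(w=6) 4-5(w=11) 4-6(w=10) 4-8(w=8)}
step 6: add edge 6-7 (w=12); MST = {2-5(w=10) 3-5(w=6) 4-5(w=11) 4-6(w=10) 4-8(w=8) 6-7(w=12)}
step 7: add edge 1-2 (w=17); MST = {1-2(w=17) 2-5(w=10) 3-5(w=6) 4-5(w=11) 4-6(w=10) 4-8(w=8) 6-7(w=12)}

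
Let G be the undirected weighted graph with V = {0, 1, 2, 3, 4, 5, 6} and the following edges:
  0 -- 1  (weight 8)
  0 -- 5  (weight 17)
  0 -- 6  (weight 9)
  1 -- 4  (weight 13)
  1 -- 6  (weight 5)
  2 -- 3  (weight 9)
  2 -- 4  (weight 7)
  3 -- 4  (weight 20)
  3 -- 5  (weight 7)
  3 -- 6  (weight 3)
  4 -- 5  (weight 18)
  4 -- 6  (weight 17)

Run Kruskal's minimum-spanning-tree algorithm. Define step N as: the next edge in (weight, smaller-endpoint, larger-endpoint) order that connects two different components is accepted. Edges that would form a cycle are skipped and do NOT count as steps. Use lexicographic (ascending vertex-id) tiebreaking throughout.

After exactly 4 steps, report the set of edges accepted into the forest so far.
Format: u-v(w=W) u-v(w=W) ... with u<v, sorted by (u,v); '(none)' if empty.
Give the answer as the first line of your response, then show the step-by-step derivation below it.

1-6(w=5) 2-4(w=7) 3-5(w=7) 3-6(w=3)

step 1: add edge 3-6 (w=3); MST = {3-6(w=3)}
step 2: add edge 1-6 (w=5); MST = {1-6(w=5) 3-6(w=3)}
step 3: add edge 2-4 (w=7); MST = {1-6(w=5) 2-4(w=7) 3-6(w=3)}
step 4: add edge 3-5 (w=7); MST = {1-6(w=5) 2-4(w=7) 3-5(w=7) 3-6(w=3)}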